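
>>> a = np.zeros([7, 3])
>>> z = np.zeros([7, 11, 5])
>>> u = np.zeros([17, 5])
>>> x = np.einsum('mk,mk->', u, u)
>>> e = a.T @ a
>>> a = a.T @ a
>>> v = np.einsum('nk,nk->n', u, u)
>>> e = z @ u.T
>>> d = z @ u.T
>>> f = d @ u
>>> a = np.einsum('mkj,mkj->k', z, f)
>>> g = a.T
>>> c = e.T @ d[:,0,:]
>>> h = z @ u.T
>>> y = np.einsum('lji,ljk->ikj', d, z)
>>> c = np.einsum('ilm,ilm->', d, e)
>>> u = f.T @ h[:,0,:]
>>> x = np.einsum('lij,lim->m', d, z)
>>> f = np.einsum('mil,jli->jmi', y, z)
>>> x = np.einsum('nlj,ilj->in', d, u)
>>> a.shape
(11,)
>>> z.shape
(7, 11, 5)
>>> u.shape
(5, 11, 17)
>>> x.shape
(5, 7)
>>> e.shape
(7, 11, 17)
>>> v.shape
(17,)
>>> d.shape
(7, 11, 17)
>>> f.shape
(7, 17, 5)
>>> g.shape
(11,)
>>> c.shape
()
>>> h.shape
(7, 11, 17)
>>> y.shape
(17, 5, 11)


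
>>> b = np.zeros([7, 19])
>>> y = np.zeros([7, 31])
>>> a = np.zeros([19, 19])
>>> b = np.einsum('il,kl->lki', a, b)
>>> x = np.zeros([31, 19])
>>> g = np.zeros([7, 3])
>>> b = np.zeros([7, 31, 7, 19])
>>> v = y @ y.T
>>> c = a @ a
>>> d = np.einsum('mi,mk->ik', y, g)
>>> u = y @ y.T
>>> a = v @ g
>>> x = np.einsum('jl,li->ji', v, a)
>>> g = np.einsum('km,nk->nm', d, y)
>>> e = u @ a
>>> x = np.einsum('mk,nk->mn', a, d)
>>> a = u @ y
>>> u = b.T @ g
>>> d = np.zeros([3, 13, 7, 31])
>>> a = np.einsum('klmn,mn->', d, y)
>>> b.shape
(7, 31, 7, 19)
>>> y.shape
(7, 31)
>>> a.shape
()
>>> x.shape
(7, 31)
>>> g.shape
(7, 3)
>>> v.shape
(7, 7)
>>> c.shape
(19, 19)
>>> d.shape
(3, 13, 7, 31)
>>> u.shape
(19, 7, 31, 3)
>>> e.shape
(7, 3)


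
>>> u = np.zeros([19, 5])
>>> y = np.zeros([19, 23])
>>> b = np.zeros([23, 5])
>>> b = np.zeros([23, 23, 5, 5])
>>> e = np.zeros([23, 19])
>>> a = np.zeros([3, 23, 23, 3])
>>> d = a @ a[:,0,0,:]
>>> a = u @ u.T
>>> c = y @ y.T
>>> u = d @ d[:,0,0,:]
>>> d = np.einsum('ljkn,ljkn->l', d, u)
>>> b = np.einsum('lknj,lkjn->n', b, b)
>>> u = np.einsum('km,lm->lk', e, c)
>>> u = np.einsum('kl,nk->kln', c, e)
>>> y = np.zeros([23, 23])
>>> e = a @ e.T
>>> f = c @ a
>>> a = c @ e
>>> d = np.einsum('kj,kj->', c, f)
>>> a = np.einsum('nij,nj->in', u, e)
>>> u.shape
(19, 19, 23)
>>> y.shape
(23, 23)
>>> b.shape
(5,)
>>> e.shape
(19, 23)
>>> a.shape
(19, 19)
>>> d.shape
()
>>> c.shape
(19, 19)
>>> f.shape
(19, 19)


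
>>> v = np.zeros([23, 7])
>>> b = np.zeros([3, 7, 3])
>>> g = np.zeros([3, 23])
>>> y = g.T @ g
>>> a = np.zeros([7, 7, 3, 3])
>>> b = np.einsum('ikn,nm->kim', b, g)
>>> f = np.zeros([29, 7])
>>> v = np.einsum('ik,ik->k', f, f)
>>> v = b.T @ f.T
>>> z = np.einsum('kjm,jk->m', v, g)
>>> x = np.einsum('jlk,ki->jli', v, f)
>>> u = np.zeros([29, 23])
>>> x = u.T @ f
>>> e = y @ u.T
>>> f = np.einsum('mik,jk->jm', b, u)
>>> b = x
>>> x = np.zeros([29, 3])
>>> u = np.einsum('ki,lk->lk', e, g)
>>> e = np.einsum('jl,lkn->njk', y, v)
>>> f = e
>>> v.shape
(23, 3, 29)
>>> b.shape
(23, 7)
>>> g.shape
(3, 23)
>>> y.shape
(23, 23)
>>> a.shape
(7, 7, 3, 3)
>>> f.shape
(29, 23, 3)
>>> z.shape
(29,)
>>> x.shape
(29, 3)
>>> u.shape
(3, 23)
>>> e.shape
(29, 23, 3)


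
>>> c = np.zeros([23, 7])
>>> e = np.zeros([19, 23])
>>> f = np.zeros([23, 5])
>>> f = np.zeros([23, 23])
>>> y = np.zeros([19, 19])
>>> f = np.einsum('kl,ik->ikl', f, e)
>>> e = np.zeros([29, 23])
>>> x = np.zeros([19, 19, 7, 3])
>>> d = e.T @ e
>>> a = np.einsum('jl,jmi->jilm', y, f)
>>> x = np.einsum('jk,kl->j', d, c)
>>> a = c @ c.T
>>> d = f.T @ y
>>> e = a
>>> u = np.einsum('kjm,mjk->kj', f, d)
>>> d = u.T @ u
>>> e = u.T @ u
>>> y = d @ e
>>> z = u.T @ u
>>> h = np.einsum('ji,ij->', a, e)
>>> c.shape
(23, 7)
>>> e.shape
(23, 23)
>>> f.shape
(19, 23, 23)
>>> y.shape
(23, 23)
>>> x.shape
(23,)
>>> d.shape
(23, 23)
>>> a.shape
(23, 23)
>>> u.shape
(19, 23)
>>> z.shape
(23, 23)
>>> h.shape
()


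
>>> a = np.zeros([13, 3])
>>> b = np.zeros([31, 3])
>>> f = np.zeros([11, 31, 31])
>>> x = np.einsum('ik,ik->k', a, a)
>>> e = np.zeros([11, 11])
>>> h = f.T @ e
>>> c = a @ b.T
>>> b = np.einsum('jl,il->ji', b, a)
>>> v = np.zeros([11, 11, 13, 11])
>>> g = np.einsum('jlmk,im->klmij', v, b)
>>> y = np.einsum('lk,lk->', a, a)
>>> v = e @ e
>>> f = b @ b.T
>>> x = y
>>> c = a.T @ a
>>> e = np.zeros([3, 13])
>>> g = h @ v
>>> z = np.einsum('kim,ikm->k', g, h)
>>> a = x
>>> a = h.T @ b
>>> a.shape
(11, 31, 13)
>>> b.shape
(31, 13)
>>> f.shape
(31, 31)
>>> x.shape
()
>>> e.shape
(3, 13)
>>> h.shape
(31, 31, 11)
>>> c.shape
(3, 3)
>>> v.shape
(11, 11)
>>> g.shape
(31, 31, 11)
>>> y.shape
()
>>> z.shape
(31,)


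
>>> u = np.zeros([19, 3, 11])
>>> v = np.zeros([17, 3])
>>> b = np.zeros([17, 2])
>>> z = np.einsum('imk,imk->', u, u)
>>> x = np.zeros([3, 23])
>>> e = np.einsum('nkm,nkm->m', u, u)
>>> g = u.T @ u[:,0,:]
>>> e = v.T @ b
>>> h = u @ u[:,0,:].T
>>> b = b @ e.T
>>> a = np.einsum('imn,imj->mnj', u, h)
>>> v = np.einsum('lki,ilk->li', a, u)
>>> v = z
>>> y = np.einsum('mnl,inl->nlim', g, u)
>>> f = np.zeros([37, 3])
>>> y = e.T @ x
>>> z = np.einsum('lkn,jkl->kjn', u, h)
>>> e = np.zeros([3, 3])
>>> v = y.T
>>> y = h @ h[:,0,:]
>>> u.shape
(19, 3, 11)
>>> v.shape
(23, 2)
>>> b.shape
(17, 3)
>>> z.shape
(3, 19, 11)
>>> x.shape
(3, 23)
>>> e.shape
(3, 3)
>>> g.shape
(11, 3, 11)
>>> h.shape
(19, 3, 19)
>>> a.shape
(3, 11, 19)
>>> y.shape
(19, 3, 19)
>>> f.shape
(37, 3)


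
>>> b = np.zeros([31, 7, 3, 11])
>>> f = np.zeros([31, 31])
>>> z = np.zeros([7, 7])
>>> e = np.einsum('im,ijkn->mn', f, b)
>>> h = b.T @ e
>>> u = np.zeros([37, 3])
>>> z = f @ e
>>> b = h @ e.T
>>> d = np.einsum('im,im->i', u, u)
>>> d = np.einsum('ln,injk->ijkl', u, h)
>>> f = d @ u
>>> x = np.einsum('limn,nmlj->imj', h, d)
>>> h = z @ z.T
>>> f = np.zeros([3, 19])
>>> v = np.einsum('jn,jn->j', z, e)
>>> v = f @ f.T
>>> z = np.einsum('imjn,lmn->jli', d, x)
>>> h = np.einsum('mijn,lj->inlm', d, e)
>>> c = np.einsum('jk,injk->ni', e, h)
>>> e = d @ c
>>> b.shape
(11, 3, 7, 31)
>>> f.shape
(3, 19)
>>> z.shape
(11, 3, 11)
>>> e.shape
(11, 7, 11, 7)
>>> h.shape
(7, 37, 31, 11)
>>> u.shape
(37, 3)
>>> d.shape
(11, 7, 11, 37)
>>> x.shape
(3, 7, 37)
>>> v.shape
(3, 3)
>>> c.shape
(37, 7)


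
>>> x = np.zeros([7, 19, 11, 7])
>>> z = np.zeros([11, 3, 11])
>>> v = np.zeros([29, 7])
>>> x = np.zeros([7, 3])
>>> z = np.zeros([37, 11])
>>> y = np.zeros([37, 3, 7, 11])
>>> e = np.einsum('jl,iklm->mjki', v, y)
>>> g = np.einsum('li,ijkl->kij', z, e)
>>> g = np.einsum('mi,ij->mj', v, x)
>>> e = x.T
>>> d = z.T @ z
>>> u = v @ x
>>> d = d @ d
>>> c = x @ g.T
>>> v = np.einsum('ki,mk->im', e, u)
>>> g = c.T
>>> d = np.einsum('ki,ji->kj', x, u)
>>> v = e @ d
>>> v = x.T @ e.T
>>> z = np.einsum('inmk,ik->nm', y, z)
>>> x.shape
(7, 3)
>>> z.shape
(3, 7)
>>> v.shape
(3, 3)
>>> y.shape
(37, 3, 7, 11)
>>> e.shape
(3, 7)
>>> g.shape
(29, 7)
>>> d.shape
(7, 29)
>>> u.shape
(29, 3)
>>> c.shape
(7, 29)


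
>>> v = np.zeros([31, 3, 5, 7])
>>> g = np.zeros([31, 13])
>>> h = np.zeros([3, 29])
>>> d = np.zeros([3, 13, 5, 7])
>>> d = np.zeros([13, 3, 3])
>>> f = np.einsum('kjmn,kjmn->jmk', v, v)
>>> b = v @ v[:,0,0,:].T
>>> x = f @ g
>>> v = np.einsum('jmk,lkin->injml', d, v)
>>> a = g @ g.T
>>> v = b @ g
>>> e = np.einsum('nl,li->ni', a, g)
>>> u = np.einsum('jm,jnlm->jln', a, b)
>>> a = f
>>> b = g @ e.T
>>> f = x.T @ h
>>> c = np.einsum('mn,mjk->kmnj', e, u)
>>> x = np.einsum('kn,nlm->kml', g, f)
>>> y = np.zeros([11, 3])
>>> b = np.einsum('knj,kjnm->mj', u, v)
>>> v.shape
(31, 3, 5, 13)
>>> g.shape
(31, 13)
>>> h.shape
(3, 29)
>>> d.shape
(13, 3, 3)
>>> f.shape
(13, 5, 29)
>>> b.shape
(13, 3)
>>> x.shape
(31, 29, 5)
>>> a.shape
(3, 5, 31)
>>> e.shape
(31, 13)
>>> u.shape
(31, 5, 3)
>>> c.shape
(3, 31, 13, 5)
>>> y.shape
(11, 3)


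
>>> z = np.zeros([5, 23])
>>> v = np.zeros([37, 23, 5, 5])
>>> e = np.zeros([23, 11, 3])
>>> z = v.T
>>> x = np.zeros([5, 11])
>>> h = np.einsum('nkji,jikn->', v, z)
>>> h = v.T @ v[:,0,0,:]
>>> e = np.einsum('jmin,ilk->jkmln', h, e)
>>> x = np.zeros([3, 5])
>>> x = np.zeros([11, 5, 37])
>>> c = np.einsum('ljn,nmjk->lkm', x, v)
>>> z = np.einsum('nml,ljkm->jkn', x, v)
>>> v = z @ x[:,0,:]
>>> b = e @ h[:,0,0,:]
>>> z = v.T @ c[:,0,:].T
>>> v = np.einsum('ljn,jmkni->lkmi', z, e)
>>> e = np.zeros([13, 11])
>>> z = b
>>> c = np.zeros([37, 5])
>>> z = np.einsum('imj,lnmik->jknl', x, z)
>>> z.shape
(37, 5, 3, 5)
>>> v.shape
(37, 5, 3, 5)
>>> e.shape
(13, 11)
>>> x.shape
(11, 5, 37)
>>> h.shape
(5, 5, 23, 5)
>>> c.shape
(37, 5)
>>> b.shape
(5, 3, 5, 11, 5)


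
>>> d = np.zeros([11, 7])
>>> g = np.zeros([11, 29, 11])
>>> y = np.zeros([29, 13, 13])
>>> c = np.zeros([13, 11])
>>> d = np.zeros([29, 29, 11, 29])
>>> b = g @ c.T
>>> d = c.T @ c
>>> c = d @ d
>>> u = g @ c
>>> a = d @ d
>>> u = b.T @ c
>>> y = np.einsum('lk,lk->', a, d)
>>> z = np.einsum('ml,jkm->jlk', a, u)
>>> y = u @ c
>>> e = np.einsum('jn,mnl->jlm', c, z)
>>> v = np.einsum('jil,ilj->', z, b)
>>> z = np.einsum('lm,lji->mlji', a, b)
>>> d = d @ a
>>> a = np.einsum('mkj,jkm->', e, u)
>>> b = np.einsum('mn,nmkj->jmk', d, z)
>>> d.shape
(11, 11)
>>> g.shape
(11, 29, 11)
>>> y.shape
(13, 29, 11)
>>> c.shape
(11, 11)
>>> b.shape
(13, 11, 29)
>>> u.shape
(13, 29, 11)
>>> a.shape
()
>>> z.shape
(11, 11, 29, 13)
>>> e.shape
(11, 29, 13)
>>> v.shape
()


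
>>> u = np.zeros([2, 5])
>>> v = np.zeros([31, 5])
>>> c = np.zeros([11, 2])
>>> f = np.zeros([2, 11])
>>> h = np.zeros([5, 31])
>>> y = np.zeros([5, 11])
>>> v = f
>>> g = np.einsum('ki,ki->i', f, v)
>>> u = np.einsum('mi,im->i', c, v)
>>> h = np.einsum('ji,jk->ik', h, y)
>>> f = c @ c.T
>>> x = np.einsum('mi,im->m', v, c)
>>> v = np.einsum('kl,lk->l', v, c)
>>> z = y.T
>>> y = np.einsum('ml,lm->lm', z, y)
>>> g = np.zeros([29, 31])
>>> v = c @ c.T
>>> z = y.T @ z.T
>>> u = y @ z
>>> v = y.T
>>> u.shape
(5, 11)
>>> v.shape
(11, 5)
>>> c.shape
(11, 2)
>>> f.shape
(11, 11)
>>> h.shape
(31, 11)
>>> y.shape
(5, 11)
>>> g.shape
(29, 31)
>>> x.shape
(2,)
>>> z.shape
(11, 11)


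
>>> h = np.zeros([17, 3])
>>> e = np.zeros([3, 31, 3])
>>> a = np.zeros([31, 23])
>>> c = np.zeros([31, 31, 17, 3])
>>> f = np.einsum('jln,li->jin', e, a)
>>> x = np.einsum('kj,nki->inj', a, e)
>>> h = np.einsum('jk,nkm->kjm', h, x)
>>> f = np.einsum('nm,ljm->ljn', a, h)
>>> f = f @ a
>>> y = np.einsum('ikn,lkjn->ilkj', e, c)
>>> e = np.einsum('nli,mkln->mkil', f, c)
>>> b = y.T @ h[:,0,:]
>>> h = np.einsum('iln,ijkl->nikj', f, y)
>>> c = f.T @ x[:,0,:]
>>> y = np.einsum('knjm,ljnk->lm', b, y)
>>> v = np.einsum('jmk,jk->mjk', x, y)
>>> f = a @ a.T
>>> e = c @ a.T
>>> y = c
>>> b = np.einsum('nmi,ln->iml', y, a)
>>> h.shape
(23, 3, 31, 31)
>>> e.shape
(23, 17, 31)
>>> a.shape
(31, 23)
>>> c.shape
(23, 17, 23)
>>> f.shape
(31, 31)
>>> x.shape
(3, 3, 23)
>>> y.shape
(23, 17, 23)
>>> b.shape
(23, 17, 31)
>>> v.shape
(3, 3, 23)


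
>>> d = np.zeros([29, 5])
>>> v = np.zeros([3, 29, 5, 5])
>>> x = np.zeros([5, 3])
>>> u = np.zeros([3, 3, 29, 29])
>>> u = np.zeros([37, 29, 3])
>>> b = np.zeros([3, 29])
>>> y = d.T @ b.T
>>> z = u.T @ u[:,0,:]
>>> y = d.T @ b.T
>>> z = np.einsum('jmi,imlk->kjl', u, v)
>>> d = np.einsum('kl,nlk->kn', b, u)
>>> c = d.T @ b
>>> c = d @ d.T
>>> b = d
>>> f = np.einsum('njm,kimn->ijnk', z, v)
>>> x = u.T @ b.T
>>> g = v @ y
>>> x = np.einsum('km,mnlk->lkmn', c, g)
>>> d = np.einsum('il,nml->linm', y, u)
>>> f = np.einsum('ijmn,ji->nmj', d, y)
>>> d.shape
(3, 5, 37, 29)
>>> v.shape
(3, 29, 5, 5)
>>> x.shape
(5, 3, 3, 29)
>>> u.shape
(37, 29, 3)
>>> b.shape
(3, 37)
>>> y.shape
(5, 3)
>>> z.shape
(5, 37, 5)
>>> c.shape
(3, 3)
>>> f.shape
(29, 37, 5)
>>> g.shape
(3, 29, 5, 3)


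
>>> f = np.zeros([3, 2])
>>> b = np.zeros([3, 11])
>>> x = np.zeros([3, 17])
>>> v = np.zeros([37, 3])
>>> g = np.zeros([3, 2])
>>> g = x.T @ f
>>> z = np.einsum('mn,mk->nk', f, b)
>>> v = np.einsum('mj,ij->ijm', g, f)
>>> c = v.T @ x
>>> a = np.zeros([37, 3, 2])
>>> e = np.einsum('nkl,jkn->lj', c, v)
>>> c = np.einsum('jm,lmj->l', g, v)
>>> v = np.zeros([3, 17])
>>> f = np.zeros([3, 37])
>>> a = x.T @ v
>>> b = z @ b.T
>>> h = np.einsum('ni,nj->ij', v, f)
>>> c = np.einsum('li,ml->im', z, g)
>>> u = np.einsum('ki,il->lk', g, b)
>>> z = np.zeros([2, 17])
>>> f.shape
(3, 37)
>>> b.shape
(2, 3)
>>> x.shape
(3, 17)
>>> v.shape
(3, 17)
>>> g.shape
(17, 2)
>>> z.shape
(2, 17)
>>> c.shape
(11, 17)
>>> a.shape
(17, 17)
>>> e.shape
(17, 3)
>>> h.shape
(17, 37)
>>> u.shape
(3, 17)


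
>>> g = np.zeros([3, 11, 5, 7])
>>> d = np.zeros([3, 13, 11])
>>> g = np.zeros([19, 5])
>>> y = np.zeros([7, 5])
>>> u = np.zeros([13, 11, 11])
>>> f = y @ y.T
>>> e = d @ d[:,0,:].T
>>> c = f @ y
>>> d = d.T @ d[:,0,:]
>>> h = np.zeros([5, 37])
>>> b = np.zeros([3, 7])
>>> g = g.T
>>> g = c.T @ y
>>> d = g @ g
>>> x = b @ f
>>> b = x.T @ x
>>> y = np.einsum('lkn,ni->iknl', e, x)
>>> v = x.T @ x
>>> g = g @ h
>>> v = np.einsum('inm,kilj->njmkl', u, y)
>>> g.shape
(5, 37)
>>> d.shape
(5, 5)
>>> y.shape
(7, 13, 3, 3)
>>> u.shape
(13, 11, 11)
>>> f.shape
(7, 7)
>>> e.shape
(3, 13, 3)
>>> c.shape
(7, 5)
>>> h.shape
(5, 37)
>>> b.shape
(7, 7)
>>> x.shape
(3, 7)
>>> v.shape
(11, 3, 11, 7, 3)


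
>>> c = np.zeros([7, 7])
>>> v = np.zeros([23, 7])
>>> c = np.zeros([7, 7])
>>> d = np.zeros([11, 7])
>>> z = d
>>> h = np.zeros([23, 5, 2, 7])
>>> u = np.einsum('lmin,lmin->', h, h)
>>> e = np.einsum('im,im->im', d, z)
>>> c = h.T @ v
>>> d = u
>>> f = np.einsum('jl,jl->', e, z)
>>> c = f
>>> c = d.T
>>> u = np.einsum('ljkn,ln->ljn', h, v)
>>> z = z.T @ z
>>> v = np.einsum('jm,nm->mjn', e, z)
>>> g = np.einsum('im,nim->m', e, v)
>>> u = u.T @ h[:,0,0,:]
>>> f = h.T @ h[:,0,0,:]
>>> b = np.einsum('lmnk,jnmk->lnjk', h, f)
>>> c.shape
()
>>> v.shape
(7, 11, 7)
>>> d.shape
()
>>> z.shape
(7, 7)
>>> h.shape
(23, 5, 2, 7)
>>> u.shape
(7, 5, 7)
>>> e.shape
(11, 7)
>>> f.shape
(7, 2, 5, 7)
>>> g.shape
(7,)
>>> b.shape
(23, 2, 7, 7)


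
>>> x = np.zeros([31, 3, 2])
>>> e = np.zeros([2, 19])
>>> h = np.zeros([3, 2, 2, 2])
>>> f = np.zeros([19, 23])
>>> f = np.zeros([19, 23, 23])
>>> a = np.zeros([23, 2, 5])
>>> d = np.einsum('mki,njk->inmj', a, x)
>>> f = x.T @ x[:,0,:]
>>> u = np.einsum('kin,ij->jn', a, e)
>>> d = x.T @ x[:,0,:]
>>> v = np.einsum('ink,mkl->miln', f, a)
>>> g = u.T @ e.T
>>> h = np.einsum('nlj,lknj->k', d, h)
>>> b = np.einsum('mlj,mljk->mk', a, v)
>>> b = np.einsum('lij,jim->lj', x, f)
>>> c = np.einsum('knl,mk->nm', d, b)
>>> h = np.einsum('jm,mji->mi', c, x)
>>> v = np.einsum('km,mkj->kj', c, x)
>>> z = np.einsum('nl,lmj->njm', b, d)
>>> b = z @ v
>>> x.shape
(31, 3, 2)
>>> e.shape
(2, 19)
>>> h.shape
(31, 2)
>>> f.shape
(2, 3, 2)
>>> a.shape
(23, 2, 5)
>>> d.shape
(2, 3, 2)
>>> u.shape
(19, 5)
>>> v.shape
(3, 2)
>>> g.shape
(5, 2)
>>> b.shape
(31, 2, 2)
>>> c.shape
(3, 31)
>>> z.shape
(31, 2, 3)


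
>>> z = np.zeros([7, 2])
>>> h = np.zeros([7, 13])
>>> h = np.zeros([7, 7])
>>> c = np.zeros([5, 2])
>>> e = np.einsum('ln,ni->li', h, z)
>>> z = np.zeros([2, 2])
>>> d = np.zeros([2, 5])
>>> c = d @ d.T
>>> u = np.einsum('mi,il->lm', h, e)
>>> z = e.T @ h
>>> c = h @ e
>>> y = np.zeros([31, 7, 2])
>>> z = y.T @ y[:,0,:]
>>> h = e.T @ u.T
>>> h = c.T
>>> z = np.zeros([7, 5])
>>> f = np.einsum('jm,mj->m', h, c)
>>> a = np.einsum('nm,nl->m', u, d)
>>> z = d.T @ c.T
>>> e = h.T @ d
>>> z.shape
(5, 7)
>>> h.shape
(2, 7)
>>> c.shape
(7, 2)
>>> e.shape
(7, 5)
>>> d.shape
(2, 5)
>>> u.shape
(2, 7)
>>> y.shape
(31, 7, 2)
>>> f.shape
(7,)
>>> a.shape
(7,)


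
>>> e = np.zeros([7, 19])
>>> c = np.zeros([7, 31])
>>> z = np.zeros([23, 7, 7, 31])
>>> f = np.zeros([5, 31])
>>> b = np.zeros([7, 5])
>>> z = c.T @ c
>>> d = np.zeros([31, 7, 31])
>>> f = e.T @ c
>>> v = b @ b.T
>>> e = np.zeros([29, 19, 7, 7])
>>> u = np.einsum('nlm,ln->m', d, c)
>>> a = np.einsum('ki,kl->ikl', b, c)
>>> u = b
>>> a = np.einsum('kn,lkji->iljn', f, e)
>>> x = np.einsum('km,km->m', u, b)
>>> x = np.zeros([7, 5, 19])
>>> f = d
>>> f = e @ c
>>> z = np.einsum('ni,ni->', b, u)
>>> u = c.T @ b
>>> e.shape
(29, 19, 7, 7)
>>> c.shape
(7, 31)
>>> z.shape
()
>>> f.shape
(29, 19, 7, 31)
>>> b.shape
(7, 5)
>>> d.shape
(31, 7, 31)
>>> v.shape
(7, 7)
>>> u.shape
(31, 5)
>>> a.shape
(7, 29, 7, 31)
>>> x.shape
(7, 5, 19)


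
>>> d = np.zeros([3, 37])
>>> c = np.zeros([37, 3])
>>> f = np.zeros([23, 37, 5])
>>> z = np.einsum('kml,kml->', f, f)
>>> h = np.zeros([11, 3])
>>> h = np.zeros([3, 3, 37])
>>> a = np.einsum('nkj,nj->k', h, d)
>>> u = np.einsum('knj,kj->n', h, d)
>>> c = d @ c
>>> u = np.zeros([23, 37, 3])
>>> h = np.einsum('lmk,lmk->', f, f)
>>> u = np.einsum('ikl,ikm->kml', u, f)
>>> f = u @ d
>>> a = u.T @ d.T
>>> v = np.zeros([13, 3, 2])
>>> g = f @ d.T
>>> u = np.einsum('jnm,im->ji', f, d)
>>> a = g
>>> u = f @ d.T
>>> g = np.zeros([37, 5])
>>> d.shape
(3, 37)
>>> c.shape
(3, 3)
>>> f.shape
(37, 5, 37)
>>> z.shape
()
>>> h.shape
()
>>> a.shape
(37, 5, 3)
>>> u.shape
(37, 5, 3)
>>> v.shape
(13, 3, 2)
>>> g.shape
(37, 5)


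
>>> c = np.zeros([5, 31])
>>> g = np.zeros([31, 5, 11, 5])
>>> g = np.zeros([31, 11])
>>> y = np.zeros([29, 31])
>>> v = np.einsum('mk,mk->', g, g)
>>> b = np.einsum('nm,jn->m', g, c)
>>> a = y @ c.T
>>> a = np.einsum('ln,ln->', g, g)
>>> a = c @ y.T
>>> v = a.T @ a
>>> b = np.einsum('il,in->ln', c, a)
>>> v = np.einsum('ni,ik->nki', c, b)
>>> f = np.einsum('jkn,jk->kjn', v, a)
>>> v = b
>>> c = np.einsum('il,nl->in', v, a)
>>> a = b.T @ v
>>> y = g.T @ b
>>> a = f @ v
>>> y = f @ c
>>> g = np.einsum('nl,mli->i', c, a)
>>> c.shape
(31, 5)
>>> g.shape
(29,)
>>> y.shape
(29, 5, 5)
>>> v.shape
(31, 29)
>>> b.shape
(31, 29)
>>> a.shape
(29, 5, 29)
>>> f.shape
(29, 5, 31)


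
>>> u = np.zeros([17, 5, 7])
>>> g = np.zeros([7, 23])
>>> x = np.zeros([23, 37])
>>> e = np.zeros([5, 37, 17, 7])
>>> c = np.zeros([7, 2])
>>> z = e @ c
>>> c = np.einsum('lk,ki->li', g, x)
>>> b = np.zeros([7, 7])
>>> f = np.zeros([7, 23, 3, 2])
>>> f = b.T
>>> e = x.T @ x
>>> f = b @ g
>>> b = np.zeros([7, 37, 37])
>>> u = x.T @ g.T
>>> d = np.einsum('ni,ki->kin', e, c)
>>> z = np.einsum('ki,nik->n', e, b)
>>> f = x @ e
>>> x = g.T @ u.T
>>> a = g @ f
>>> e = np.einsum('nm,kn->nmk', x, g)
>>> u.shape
(37, 7)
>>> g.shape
(7, 23)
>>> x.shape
(23, 37)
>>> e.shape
(23, 37, 7)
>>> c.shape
(7, 37)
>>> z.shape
(7,)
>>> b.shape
(7, 37, 37)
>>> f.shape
(23, 37)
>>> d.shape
(7, 37, 37)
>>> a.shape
(7, 37)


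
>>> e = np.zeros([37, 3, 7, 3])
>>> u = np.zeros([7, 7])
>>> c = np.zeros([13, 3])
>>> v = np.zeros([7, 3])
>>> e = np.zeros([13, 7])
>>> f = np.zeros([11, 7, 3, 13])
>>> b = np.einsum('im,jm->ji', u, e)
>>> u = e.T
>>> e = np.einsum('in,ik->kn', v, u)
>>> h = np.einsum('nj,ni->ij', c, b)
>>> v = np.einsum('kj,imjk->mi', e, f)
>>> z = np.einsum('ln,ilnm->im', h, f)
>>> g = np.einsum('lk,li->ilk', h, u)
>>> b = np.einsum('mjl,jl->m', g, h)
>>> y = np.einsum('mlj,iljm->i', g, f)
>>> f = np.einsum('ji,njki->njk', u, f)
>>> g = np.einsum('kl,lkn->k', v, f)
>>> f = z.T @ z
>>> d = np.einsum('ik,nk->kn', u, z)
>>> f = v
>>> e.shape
(13, 3)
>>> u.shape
(7, 13)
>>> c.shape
(13, 3)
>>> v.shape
(7, 11)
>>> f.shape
(7, 11)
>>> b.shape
(13,)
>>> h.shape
(7, 3)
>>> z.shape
(11, 13)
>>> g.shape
(7,)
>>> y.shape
(11,)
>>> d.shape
(13, 11)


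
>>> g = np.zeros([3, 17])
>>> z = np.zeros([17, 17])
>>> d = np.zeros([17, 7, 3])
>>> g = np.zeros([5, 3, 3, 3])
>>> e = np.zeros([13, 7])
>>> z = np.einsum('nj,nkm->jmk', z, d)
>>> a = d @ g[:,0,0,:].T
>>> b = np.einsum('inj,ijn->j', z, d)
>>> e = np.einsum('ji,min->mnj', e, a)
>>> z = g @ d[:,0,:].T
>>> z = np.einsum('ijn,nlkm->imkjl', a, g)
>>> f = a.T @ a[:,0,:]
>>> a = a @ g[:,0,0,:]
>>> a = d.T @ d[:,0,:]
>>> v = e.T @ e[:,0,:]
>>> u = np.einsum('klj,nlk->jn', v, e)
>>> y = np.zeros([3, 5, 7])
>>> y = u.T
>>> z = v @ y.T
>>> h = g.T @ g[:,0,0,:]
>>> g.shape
(5, 3, 3, 3)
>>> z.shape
(13, 5, 17)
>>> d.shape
(17, 7, 3)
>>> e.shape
(17, 5, 13)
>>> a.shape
(3, 7, 3)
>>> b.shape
(7,)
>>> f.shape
(5, 7, 5)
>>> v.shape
(13, 5, 13)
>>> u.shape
(13, 17)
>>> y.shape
(17, 13)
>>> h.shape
(3, 3, 3, 3)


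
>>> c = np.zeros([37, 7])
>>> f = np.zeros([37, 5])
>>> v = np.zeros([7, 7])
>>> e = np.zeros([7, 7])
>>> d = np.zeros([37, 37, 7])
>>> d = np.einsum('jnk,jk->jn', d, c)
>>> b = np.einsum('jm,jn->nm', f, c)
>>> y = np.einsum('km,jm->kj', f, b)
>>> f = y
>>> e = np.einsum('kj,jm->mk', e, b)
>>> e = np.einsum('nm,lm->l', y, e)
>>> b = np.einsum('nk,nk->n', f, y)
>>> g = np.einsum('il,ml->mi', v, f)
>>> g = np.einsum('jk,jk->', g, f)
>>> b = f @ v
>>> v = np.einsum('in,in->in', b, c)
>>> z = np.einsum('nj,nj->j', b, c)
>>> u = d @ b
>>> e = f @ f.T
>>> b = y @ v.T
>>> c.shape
(37, 7)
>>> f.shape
(37, 7)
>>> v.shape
(37, 7)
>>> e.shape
(37, 37)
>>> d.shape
(37, 37)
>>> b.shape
(37, 37)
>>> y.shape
(37, 7)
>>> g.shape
()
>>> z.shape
(7,)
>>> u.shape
(37, 7)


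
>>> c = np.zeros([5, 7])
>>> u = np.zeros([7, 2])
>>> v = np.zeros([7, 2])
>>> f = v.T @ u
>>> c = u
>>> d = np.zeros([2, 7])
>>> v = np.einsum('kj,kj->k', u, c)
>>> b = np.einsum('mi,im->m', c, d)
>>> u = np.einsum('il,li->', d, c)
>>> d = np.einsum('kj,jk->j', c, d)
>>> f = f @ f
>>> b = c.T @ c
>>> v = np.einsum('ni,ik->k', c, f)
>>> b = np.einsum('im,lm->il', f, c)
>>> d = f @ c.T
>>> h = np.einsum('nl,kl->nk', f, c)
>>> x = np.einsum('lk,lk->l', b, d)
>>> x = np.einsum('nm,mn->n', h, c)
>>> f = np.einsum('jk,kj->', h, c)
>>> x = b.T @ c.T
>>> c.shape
(7, 2)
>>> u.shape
()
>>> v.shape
(2,)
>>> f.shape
()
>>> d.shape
(2, 7)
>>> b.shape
(2, 7)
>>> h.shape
(2, 7)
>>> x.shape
(7, 7)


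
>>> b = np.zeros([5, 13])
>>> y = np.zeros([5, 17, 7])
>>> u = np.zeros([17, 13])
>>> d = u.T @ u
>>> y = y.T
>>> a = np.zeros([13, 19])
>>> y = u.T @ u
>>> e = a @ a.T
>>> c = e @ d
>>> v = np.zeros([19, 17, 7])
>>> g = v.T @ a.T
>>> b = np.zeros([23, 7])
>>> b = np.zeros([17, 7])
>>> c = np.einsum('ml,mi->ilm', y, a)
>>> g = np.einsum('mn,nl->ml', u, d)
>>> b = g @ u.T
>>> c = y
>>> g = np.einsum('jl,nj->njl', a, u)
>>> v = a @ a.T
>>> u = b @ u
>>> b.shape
(17, 17)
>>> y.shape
(13, 13)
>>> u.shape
(17, 13)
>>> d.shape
(13, 13)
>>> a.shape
(13, 19)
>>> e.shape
(13, 13)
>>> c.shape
(13, 13)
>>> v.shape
(13, 13)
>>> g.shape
(17, 13, 19)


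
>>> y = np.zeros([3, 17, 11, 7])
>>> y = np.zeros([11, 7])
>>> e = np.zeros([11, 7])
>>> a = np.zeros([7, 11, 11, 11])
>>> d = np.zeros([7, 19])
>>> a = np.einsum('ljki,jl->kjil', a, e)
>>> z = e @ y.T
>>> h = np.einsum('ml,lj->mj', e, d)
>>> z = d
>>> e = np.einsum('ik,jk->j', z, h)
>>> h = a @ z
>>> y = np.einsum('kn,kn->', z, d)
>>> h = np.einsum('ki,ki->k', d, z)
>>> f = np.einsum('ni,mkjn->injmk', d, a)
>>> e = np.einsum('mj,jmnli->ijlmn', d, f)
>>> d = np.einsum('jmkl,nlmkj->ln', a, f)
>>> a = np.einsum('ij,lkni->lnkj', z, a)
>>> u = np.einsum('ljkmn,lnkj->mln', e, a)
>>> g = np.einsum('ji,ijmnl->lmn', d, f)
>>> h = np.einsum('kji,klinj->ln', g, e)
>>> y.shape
()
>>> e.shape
(11, 19, 11, 7, 11)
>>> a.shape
(11, 11, 11, 19)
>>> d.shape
(7, 19)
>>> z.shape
(7, 19)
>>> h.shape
(19, 7)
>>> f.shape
(19, 7, 11, 11, 11)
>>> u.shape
(7, 11, 11)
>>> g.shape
(11, 11, 11)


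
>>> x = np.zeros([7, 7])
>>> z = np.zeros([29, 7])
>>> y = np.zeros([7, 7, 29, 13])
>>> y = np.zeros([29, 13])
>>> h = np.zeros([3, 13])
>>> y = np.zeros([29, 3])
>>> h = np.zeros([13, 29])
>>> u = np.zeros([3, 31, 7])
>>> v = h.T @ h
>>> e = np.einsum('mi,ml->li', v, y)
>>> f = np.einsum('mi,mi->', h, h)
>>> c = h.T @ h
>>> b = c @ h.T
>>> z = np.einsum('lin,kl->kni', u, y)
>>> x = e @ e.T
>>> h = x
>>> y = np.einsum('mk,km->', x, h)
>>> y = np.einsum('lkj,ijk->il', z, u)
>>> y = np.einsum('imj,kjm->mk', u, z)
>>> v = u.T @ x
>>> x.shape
(3, 3)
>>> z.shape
(29, 7, 31)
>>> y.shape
(31, 29)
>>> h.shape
(3, 3)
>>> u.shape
(3, 31, 7)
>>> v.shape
(7, 31, 3)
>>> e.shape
(3, 29)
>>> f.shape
()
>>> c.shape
(29, 29)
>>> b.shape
(29, 13)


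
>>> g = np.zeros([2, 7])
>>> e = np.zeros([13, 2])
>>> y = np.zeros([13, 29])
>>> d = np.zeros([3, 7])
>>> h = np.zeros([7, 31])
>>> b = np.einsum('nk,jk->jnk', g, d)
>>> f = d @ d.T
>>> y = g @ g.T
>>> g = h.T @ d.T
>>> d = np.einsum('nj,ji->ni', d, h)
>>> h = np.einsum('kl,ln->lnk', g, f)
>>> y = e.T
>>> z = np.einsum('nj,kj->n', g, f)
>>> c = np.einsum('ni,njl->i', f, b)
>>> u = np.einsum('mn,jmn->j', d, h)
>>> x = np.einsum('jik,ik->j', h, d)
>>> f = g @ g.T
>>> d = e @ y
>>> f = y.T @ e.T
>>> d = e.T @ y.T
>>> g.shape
(31, 3)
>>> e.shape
(13, 2)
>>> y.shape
(2, 13)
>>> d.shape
(2, 2)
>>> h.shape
(3, 3, 31)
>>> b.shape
(3, 2, 7)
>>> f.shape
(13, 13)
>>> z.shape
(31,)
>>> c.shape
(3,)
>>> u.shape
(3,)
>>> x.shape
(3,)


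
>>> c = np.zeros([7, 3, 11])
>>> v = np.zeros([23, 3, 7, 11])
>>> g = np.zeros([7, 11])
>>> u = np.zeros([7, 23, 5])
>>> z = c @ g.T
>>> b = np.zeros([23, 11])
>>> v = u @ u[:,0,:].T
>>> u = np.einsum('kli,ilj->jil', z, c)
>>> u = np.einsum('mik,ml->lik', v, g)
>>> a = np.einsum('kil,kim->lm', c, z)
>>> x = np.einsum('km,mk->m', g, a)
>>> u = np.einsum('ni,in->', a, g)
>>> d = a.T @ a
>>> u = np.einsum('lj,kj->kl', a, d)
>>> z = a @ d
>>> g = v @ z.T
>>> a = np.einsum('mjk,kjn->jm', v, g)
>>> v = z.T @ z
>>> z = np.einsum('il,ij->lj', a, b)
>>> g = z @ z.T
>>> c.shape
(7, 3, 11)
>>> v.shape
(7, 7)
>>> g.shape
(7, 7)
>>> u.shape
(7, 11)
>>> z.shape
(7, 11)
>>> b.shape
(23, 11)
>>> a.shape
(23, 7)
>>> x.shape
(11,)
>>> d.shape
(7, 7)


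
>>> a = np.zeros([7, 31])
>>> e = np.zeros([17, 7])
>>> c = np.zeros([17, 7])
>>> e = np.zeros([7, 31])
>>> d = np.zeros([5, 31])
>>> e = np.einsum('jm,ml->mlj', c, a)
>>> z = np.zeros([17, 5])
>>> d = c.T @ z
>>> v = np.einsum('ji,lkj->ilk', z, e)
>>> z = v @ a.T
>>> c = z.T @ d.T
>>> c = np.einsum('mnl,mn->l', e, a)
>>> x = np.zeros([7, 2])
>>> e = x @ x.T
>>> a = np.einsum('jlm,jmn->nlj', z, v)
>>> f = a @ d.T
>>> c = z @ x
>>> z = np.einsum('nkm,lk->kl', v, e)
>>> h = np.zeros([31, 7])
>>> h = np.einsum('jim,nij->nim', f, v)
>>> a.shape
(31, 7, 5)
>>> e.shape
(7, 7)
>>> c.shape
(5, 7, 2)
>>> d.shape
(7, 5)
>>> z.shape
(7, 7)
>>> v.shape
(5, 7, 31)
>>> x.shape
(7, 2)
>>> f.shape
(31, 7, 7)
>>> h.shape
(5, 7, 7)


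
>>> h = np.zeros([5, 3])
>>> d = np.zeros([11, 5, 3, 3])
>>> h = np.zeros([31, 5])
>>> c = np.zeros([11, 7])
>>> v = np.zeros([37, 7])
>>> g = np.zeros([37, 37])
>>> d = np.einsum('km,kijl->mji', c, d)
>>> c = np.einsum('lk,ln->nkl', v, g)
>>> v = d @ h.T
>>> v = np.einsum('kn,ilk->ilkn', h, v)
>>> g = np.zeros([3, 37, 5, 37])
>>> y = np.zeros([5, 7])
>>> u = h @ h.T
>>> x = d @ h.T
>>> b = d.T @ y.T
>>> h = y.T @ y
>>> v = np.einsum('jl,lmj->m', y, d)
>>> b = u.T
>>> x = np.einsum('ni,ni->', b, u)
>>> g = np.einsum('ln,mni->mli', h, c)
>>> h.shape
(7, 7)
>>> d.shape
(7, 3, 5)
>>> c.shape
(37, 7, 37)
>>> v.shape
(3,)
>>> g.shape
(37, 7, 37)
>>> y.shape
(5, 7)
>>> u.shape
(31, 31)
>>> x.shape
()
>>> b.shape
(31, 31)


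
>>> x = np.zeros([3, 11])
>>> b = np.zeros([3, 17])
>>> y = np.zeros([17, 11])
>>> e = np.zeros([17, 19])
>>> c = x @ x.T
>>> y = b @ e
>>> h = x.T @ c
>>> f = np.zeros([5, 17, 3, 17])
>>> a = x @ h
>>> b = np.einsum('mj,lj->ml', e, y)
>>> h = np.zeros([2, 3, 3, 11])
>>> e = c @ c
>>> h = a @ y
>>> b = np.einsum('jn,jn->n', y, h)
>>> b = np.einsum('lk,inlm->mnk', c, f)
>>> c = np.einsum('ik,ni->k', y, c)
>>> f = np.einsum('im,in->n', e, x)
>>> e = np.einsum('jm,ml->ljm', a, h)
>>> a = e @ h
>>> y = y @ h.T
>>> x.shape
(3, 11)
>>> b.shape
(17, 17, 3)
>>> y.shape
(3, 3)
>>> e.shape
(19, 3, 3)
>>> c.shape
(19,)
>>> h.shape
(3, 19)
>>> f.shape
(11,)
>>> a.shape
(19, 3, 19)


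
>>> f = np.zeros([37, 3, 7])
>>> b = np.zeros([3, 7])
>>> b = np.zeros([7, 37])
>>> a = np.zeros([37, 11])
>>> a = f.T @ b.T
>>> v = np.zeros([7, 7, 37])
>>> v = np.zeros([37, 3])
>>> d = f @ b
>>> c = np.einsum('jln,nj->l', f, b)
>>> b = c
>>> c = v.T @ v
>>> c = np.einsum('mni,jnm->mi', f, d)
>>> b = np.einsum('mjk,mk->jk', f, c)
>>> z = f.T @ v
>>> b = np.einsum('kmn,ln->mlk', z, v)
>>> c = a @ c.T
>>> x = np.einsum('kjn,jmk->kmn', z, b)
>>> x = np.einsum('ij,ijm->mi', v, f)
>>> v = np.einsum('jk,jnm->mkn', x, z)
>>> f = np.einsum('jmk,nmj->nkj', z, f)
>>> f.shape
(37, 3, 7)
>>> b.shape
(3, 37, 7)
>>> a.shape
(7, 3, 7)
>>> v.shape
(3, 37, 3)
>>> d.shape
(37, 3, 37)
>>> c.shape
(7, 3, 37)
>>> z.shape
(7, 3, 3)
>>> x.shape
(7, 37)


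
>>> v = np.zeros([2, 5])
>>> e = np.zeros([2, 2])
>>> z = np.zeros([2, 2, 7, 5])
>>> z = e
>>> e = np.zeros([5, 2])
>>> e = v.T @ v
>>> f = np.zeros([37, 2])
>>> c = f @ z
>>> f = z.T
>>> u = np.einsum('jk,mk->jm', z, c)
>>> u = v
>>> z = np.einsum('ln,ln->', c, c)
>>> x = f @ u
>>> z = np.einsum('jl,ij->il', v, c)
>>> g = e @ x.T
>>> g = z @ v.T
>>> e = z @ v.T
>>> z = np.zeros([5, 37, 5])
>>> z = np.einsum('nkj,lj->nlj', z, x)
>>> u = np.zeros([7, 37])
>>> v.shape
(2, 5)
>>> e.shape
(37, 2)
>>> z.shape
(5, 2, 5)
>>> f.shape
(2, 2)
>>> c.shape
(37, 2)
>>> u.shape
(7, 37)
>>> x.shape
(2, 5)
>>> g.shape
(37, 2)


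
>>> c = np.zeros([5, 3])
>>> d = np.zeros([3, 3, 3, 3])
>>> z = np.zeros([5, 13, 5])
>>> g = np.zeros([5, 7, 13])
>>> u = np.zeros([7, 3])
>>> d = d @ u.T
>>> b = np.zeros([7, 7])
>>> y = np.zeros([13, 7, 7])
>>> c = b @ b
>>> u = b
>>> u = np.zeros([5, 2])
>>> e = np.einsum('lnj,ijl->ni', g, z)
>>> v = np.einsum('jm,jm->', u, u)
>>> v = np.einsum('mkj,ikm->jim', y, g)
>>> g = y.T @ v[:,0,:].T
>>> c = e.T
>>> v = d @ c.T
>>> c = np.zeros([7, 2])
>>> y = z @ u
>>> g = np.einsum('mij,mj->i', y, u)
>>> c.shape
(7, 2)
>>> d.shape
(3, 3, 3, 7)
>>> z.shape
(5, 13, 5)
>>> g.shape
(13,)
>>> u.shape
(5, 2)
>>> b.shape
(7, 7)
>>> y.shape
(5, 13, 2)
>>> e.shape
(7, 5)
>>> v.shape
(3, 3, 3, 5)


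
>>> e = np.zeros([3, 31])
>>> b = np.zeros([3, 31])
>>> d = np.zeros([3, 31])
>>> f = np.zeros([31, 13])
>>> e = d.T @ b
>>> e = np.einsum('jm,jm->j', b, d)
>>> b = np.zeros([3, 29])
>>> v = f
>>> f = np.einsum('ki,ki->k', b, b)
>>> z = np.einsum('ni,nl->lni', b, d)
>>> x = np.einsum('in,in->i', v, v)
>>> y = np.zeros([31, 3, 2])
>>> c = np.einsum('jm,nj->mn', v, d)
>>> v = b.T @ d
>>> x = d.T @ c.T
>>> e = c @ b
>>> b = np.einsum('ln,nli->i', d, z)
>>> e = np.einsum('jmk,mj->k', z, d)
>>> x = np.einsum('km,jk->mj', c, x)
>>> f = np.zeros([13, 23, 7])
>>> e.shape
(29,)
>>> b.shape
(29,)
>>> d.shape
(3, 31)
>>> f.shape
(13, 23, 7)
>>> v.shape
(29, 31)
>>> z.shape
(31, 3, 29)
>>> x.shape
(3, 31)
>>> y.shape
(31, 3, 2)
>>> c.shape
(13, 3)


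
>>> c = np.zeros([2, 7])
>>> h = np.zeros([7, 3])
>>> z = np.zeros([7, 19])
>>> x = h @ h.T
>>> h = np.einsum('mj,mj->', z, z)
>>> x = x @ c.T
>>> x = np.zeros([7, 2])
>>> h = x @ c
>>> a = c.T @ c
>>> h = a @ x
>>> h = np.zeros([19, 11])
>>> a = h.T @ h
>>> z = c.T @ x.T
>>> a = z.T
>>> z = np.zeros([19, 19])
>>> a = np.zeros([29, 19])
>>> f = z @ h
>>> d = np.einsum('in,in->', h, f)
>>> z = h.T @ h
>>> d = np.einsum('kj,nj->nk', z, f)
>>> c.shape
(2, 7)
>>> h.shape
(19, 11)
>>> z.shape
(11, 11)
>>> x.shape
(7, 2)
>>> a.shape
(29, 19)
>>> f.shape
(19, 11)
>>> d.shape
(19, 11)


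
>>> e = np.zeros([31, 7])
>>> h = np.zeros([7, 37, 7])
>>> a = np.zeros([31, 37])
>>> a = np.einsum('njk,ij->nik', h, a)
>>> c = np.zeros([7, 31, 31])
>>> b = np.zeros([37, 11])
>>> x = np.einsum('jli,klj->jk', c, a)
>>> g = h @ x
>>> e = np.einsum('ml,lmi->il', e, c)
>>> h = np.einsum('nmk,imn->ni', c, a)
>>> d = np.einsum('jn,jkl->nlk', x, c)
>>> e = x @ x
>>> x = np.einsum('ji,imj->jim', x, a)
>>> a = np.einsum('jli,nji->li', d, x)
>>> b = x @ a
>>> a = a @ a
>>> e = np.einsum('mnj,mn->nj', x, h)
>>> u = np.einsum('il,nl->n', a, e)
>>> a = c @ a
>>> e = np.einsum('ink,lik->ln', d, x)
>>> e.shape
(7, 31)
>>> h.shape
(7, 7)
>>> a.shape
(7, 31, 31)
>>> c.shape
(7, 31, 31)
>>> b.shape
(7, 7, 31)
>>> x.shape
(7, 7, 31)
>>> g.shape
(7, 37, 7)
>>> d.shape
(7, 31, 31)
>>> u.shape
(7,)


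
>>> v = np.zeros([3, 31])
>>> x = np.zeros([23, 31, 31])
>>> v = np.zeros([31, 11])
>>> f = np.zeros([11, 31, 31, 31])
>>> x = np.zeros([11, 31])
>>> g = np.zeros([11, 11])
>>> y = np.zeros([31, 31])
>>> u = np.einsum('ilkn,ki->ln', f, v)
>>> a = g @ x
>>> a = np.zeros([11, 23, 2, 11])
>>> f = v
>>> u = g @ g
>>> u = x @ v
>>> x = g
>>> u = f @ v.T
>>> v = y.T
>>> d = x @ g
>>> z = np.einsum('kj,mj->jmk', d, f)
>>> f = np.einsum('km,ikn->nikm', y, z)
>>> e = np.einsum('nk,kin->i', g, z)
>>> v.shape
(31, 31)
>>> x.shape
(11, 11)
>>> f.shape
(11, 11, 31, 31)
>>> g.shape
(11, 11)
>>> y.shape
(31, 31)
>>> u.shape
(31, 31)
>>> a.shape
(11, 23, 2, 11)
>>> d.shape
(11, 11)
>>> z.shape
(11, 31, 11)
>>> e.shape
(31,)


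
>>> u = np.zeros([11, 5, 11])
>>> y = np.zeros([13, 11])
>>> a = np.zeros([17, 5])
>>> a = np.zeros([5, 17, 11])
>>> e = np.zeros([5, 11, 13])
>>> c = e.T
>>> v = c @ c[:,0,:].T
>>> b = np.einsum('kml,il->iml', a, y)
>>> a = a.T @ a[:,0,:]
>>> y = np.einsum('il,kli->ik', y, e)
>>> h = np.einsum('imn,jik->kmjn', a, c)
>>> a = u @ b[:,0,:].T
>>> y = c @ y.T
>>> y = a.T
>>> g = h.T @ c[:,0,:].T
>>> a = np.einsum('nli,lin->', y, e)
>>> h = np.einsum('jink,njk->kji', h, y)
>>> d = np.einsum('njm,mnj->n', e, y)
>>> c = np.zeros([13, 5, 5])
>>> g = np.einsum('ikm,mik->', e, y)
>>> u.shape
(11, 5, 11)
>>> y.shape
(13, 5, 11)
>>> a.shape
()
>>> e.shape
(5, 11, 13)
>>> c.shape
(13, 5, 5)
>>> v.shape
(13, 11, 13)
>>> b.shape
(13, 17, 11)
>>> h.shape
(11, 5, 17)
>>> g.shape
()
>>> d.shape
(5,)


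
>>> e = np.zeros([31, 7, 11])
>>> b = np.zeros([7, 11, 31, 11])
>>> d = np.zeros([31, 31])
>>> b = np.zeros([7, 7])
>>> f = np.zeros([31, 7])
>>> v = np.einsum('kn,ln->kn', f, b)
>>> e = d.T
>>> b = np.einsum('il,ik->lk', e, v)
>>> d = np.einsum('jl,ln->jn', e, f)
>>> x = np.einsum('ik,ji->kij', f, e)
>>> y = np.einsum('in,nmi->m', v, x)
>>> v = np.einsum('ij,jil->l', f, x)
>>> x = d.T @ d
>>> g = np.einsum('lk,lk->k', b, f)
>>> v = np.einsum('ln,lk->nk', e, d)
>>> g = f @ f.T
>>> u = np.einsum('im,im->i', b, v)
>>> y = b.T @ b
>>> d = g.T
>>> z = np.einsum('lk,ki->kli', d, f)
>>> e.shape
(31, 31)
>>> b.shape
(31, 7)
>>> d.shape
(31, 31)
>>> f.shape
(31, 7)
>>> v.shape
(31, 7)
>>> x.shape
(7, 7)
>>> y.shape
(7, 7)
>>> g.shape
(31, 31)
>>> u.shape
(31,)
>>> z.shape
(31, 31, 7)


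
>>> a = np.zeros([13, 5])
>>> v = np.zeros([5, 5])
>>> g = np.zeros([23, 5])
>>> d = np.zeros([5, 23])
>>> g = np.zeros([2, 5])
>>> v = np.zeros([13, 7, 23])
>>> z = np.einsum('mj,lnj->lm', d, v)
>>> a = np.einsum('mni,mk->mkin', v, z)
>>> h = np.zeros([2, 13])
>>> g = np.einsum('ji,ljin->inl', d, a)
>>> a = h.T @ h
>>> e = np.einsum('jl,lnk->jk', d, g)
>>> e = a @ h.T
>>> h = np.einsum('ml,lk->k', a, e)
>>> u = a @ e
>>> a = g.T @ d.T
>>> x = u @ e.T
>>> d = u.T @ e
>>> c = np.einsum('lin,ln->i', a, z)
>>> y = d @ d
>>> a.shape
(13, 7, 5)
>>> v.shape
(13, 7, 23)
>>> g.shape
(23, 7, 13)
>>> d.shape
(2, 2)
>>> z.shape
(13, 5)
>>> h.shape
(2,)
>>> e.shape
(13, 2)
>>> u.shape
(13, 2)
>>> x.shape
(13, 13)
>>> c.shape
(7,)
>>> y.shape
(2, 2)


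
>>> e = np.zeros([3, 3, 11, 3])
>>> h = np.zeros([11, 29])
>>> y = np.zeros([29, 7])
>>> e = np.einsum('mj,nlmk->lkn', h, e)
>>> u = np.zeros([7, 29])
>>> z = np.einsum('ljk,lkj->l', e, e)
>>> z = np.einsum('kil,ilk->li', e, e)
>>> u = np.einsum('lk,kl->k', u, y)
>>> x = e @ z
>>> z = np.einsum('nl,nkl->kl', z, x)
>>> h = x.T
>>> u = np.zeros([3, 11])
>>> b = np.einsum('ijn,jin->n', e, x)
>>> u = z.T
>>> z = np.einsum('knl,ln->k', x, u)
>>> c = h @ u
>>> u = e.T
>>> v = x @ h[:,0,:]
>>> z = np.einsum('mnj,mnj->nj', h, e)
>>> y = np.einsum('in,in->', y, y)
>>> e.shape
(3, 3, 3)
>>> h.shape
(3, 3, 3)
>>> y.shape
()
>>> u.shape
(3, 3, 3)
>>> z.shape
(3, 3)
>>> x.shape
(3, 3, 3)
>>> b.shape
(3,)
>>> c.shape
(3, 3, 3)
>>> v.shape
(3, 3, 3)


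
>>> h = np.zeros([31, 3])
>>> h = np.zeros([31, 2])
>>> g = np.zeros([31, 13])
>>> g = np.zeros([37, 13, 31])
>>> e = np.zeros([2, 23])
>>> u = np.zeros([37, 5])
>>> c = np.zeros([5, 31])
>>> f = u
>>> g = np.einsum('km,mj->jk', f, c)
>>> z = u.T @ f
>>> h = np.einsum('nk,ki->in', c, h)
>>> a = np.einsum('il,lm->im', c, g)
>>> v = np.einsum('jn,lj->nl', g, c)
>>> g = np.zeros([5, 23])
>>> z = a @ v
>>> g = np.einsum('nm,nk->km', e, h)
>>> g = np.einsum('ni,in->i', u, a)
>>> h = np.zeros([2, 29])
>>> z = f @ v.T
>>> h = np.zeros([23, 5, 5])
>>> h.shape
(23, 5, 5)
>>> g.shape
(5,)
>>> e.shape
(2, 23)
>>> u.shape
(37, 5)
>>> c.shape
(5, 31)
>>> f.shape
(37, 5)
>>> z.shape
(37, 37)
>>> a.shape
(5, 37)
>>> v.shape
(37, 5)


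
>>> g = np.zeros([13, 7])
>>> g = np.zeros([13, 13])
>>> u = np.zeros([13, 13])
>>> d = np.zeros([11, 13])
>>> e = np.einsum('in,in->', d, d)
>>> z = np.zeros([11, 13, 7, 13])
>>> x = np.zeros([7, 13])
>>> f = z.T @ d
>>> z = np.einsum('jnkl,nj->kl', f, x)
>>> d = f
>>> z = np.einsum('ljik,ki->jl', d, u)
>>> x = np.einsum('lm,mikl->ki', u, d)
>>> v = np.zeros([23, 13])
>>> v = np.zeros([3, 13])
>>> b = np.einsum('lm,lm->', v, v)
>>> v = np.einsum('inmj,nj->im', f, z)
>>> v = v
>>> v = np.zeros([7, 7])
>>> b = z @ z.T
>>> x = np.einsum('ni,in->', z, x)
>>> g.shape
(13, 13)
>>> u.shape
(13, 13)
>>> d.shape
(13, 7, 13, 13)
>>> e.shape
()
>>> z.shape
(7, 13)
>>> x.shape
()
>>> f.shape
(13, 7, 13, 13)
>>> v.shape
(7, 7)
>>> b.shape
(7, 7)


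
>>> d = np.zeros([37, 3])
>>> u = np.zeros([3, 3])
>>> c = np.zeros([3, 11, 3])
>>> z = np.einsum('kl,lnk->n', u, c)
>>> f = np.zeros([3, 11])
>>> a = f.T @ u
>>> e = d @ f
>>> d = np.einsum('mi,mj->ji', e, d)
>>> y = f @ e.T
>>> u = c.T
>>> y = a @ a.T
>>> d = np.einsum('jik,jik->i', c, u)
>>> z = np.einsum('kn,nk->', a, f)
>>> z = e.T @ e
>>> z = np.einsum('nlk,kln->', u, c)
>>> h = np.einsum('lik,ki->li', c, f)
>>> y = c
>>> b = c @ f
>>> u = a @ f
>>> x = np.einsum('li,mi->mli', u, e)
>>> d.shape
(11,)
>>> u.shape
(11, 11)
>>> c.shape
(3, 11, 3)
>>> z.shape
()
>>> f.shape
(3, 11)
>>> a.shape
(11, 3)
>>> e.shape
(37, 11)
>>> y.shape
(3, 11, 3)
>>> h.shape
(3, 11)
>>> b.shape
(3, 11, 11)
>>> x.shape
(37, 11, 11)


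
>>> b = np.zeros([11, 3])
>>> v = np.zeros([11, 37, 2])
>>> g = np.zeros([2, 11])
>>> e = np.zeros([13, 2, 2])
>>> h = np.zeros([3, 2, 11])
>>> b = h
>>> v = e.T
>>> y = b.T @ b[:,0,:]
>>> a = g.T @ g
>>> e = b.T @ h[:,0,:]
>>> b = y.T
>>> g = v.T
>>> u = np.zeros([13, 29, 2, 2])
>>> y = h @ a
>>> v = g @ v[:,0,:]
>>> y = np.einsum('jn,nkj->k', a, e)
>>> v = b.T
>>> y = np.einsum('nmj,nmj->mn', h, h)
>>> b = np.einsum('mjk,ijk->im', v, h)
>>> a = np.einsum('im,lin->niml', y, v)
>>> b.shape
(3, 11)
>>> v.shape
(11, 2, 11)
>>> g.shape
(13, 2, 2)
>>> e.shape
(11, 2, 11)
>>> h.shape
(3, 2, 11)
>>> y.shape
(2, 3)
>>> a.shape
(11, 2, 3, 11)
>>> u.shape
(13, 29, 2, 2)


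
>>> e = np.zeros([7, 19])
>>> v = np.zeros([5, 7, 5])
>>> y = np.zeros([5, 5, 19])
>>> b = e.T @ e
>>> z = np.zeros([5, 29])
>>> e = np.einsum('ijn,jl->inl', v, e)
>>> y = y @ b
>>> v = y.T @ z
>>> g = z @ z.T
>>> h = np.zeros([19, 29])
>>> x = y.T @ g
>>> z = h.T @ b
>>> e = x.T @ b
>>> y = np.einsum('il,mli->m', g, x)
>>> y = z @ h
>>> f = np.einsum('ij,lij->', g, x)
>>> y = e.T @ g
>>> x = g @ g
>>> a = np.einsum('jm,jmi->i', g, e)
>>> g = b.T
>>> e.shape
(5, 5, 19)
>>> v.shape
(19, 5, 29)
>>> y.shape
(19, 5, 5)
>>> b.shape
(19, 19)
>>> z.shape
(29, 19)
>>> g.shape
(19, 19)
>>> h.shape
(19, 29)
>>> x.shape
(5, 5)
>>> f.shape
()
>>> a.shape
(19,)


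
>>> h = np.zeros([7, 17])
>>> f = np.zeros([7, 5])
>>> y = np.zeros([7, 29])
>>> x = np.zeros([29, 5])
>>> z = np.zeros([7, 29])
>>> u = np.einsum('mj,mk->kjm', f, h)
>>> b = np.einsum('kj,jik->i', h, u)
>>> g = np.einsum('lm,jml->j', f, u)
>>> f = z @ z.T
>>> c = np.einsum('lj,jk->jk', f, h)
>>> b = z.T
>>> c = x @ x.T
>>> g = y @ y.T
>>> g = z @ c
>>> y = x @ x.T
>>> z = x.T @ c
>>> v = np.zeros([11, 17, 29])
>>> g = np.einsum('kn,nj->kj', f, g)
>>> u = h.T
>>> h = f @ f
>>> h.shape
(7, 7)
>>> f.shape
(7, 7)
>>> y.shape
(29, 29)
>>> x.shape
(29, 5)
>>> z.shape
(5, 29)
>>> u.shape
(17, 7)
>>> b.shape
(29, 7)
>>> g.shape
(7, 29)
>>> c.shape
(29, 29)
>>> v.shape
(11, 17, 29)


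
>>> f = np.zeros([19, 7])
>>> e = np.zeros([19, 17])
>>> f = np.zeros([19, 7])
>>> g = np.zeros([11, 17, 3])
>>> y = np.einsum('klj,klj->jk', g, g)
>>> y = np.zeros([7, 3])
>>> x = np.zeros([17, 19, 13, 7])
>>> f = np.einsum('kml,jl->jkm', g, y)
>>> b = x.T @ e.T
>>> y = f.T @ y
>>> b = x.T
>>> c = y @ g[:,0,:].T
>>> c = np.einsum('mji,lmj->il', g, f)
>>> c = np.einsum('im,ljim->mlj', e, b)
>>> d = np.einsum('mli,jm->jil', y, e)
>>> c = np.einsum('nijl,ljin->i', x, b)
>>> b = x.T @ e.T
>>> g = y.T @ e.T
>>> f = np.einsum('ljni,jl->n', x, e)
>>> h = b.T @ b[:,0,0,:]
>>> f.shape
(13,)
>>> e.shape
(19, 17)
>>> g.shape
(3, 11, 19)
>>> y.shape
(17, 11, 3)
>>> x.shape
(17, 19, 13, 7)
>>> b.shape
(7, 13, 19, 19)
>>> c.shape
(19,)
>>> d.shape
(19, 3, 11)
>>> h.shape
(19, 19, 13, 19)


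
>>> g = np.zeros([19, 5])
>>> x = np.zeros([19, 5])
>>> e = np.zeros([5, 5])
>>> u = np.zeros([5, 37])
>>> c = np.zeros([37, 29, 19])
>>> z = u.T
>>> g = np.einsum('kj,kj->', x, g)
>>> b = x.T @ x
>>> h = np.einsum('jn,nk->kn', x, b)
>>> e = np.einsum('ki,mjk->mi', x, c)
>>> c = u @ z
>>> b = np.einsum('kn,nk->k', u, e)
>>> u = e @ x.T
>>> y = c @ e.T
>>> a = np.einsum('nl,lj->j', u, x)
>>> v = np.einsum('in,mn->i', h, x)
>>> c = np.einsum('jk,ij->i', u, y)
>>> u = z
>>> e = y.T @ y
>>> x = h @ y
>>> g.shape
()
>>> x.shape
(5, 37)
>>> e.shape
(37, 37)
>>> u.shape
(37, 5)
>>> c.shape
(5,)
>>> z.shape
(37, 5)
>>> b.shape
(5,)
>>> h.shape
(5, 5)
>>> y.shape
(5, 37)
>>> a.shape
(5,)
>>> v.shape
(5,)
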